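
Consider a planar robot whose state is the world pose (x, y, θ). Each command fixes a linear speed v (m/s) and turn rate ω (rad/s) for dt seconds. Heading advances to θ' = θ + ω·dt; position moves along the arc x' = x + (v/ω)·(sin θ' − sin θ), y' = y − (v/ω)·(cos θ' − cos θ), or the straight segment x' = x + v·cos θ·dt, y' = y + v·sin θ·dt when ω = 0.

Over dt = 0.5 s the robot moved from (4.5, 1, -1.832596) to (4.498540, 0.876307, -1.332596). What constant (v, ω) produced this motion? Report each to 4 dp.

Δθ = -1.332596 − -1.832596 = 0.500000
ω = Δθ/dt = 0.500000/0.5 = 1.0000
R = −Δy/(cos θ' − cos θ) = 0.2500
v = R·ω = 0.2500·1.0000 = 0.2500

v = 0.2500, ω = 1.0000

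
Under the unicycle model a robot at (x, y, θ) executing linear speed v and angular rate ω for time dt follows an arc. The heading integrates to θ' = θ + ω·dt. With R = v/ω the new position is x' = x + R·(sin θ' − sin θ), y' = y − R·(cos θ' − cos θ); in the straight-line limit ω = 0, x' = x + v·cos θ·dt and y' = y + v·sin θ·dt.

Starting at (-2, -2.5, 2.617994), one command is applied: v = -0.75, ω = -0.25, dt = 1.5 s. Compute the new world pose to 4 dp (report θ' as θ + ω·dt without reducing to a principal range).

(-1.1526, -3.2300, 2.2430)

θ' = 2.6180 + -0.25·1.5 = 2.2430
R = v/ω = -0.75/-0.25 = 3.0000
x' = -2 + 3.0000·(sin 2.2430 − sin 2.6180) = -1.1526
y' = -2.5 − 3.0000·(cos 2.2430 − cos 2.6180) = -3.2300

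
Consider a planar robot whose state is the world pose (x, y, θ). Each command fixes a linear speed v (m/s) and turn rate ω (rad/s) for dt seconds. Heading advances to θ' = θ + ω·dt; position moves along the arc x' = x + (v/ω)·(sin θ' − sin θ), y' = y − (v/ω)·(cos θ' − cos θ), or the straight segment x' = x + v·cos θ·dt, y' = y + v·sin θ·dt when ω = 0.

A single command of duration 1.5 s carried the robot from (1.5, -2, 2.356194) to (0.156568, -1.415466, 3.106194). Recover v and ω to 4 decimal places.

v = 1.0000, ω = 0.5000

Δθ = 3.106194 − 2.356194 = 0.750000
ω = Δθ/dt = 0.750000/1.5 = 0.5000
R = Δx/(sin θ' − sin θ) = 2.0000
v = R·ω = 2.0000·0.5000 = 1.0000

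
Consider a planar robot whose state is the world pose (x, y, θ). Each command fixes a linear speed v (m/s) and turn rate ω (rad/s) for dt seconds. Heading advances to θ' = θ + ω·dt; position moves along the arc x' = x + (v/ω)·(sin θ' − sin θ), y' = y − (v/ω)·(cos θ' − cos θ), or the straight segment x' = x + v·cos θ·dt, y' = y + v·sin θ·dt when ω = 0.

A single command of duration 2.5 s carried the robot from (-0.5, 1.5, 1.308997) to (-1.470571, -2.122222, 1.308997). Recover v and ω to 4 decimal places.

Δθ = 1.308997 − 1.308997 = 0.000000
ω = Δθ/dt = 0.000000/2.5 = 0.0000
ω = 0 → v = (Δx·cos θ + Δy·sin θ)/dt = -1.5000

v = -1.5000, ω = 0.0000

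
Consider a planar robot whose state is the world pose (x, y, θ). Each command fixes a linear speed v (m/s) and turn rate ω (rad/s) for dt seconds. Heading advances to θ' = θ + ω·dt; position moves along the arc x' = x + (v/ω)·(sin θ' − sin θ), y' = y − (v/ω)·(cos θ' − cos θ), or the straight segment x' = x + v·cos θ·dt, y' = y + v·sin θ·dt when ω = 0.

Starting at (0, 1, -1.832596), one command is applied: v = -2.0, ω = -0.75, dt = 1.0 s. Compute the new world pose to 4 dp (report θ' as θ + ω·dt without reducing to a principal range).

(1.1616, 2.5706, -2.5826)

θ' = -1.8326 + -0.75·1.0 = -2.5826
R = v/ω = -2.0/-0.75 = 2.6667
x' = 0 + 2.6667·(sin -2.5826 − sin -1.8326) = 1.1616
y' = 1 − 2.6667·(cos -2.5826 − cos -1.8326) = 2.5706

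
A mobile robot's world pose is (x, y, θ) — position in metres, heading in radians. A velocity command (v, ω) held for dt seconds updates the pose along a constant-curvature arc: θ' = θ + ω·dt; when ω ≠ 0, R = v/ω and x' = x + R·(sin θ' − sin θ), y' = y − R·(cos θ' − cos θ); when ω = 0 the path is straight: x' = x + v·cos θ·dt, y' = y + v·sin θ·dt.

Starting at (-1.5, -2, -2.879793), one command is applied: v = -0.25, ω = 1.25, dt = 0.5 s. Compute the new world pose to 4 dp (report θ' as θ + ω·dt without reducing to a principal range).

(-1.3968, -1.9332, -2.2548)

θ' = -2.8798 + 1.25·0.5 = -2.2548
R = v/ω = -0.25/1.25 = -0.2000
x' = -1.5 + -0.2000·(sin -2.2548 − sin -2.8798) = -1.3968
y' = -2 − -0.2000·(cos -2.2548 − cos -2.8798) = -1.9332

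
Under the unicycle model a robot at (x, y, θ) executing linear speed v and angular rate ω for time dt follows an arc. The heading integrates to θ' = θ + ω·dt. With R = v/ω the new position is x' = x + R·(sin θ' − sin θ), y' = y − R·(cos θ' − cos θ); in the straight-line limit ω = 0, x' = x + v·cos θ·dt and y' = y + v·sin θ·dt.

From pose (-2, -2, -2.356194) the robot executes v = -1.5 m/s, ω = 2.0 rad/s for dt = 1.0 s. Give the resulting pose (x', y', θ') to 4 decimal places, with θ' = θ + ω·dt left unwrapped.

(-2.2688, -0.7667, -0.3562)

θ' = -2.3562 + 2.0·1.0 = -0.3562
R = v/ω = -1.5/2.0 = -0.7500
x' = -2 + -0.7500·(sin -0.3562 − sin -2.3562) = -2.2688
y' = -2 − -0.7500·(cos -0.3562 − cos -2.3562) = -0.7667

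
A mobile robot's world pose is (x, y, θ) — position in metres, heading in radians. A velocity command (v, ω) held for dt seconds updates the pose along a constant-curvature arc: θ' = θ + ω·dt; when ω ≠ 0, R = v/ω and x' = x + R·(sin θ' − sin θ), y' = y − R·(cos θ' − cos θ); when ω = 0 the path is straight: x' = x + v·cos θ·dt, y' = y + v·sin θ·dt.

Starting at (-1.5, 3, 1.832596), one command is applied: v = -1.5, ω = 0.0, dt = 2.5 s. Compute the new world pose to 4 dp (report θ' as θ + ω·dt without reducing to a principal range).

θ' = 1.8326 + 0.0·2.5 = 1.8326
ω = 0 → straight: x' = -1.5 + -1.5·cos(1.8326)·2.5 = -0.5294
y' = 3 + -1.5·sin(1.8326)·2.5 = -0.6222

(-0.5294, -0.6222, 1.8326)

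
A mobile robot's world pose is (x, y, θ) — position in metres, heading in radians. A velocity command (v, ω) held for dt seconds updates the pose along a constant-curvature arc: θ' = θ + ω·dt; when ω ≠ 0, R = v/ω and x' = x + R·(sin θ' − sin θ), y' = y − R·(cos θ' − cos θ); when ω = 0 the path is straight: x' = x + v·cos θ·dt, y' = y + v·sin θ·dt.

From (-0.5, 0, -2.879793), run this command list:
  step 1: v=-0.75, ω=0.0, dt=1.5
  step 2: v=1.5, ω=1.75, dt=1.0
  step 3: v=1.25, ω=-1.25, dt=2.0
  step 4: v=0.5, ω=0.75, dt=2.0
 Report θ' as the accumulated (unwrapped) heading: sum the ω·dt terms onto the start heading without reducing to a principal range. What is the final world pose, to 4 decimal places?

(-2.2179, -2.4479, -2.1298)

step 1: θ'=-2.8798 (straight) → pose (0.5867, 0.2912, -2.8798)
step 2: θ'=-1.1298 (R=0.8571) → pose (0.0334, -0.9026, -1.1298)
step 3: θ'=-3.6298 (R=-1.0000) → pose (-1.3400, -2.2127, -3.6298)
step 4: θ'=-2.1298 (R=0.6667) → pose (-2.2179, -2.4479, -2.1298)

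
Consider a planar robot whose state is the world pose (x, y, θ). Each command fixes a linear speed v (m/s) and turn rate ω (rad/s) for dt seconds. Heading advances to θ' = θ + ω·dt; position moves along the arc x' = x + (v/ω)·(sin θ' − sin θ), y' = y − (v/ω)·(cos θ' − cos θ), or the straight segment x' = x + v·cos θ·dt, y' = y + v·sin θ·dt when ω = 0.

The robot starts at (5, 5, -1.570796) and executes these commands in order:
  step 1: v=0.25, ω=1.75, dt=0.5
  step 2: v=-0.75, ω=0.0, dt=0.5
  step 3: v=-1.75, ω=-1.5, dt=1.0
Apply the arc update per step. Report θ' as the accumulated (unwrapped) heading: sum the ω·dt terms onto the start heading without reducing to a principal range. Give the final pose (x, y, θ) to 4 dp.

(4.5652, 6.7088, -2.1958)

step 1: θ'=-0.6958 (R=0.1429) → pose (5.0513, 4.8904, -0.6958)
step 2: θ'=-0.6958 (straight) → pose (4.7635, 5.1307, -0.6958)
step 3: θ'=-2.1958 (R=1.1667) → pose (4.5652, 6.7088, -2.1958)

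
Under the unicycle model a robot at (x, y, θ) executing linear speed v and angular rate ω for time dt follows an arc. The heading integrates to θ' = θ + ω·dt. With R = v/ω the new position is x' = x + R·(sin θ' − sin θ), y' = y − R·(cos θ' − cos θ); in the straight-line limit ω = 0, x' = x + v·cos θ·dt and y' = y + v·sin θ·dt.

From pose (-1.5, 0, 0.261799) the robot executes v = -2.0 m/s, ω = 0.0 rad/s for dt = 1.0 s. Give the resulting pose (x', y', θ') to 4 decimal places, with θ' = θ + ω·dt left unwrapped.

(-3.4319, -0.5176, 0.2618)

θ' = 0.2618 + 0.0·1.0 = 0.2618
ω = 0 → straight: x' = -1.5 + -2.0·cos(0.2618)·1.0 = -3.4319
y' = 0 + -2.0·sin(0.2618)·1.0 = -0.5176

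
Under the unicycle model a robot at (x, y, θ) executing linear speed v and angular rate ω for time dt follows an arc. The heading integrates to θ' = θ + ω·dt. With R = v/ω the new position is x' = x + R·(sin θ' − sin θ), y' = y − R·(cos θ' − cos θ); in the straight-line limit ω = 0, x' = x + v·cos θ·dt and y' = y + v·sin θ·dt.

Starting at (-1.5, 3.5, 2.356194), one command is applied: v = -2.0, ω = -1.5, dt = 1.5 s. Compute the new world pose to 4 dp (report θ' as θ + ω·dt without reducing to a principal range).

θ' = 2.3562 + -1.5·1.5 = 0.1062
R = v/ω = -2.0/-1.5 = 1.3333
x' = -1.5 + 1.3333·(sin 0.1062 − sin 2.3562) = -2.3015
y' = 3.5 − 1.3333·(cos 0.1062 − cos 2.3562) = 1.2314

(-2.3015, 1.2314, 0.1062)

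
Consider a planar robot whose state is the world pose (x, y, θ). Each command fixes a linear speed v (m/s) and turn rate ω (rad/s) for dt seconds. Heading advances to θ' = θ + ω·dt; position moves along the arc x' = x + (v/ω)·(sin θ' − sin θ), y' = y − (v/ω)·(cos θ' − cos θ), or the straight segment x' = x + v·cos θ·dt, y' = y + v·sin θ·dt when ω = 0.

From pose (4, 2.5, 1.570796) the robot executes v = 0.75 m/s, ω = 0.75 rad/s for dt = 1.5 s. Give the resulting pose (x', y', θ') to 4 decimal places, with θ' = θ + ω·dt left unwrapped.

(3.4312, 3.4023, 2.6958)

θ' = 1.5708 + 0.75·1.5 = 2.6958
R = v/ω = 0.75/0.75 = 1.0000
x' = 4 + 1.0000·(sin 2.6958 − sin 1.5708) = 3.4312
y' = 2.5 − 1.0000·(cos 2.6958 − cos 1.5708) = 3.4023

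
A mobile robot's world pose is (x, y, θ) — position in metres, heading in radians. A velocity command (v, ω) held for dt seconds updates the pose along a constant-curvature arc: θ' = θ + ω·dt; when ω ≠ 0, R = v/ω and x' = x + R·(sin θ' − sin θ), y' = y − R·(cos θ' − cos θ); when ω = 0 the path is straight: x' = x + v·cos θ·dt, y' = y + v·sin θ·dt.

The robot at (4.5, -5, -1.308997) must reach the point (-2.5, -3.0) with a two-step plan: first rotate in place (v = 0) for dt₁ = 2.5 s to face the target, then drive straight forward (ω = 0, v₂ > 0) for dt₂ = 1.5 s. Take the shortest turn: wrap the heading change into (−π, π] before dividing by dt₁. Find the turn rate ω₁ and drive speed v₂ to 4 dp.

ω₁ = -0.8444, v₂ = 4.8534

heading to target = atan2(-3−-5, -2.5−4.5) = 2.8633
Δθ = wrap(2.8633 − -1.3090) = -2.1109; ω₁ = Δθ/dt₁ = -0.8444
distance = √((-2.5−4.5)² + (-3−-5)²) = 7.2801; v₂ = distance/dt₂ = 4.8534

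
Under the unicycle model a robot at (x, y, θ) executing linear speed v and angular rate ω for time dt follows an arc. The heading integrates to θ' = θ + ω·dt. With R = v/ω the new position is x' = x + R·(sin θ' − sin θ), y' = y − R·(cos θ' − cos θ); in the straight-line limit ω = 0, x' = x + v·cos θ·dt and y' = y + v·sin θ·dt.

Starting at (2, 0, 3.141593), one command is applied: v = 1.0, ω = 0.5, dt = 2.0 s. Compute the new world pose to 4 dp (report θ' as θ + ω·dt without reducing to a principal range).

(0.3171, -0.9194, 4.1416)

θ' = 3.1416 + 0.5·2.0 = 4.1416
R = v/ω = 1.0/0.5 = 2.0000
x' = 2 + 2.0000·(sin 4.1416 − sin 3.1416) = 0.3171
y' = 0 − 2.0000·(cos 4.1416 − cos 3.1416) = -0.9194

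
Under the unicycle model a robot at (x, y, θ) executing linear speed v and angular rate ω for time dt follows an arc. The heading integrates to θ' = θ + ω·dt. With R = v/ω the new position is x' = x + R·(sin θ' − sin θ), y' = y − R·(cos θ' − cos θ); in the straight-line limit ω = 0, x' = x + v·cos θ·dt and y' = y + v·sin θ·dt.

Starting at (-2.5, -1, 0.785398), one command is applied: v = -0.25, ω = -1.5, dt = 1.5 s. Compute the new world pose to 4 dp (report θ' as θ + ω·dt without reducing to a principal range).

θ' = 0.7854 + -1.5·1.5 = -1.4646
R = v/ω = -0.25/-1.5 = 0.1667
x' = -2.5 + 0.1667·(sin -1.4646 − sin 0.7854) = -2.7836
y' = -1 − 0.1667·(cos -1.4646 − cos 0.7854) = -0.8998

(-2.7836, -0.8998, -1.4646)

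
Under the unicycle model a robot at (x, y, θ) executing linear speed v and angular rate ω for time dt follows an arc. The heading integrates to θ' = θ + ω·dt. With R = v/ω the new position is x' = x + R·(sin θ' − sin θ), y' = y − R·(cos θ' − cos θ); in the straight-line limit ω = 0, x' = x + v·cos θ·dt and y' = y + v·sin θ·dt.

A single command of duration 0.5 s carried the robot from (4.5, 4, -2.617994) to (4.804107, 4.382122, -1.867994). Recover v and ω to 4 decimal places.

Δθ = -1.867994 − -2.617994 = 0.750000
ω = Δθ/dt = 0.750000/0.5 = 1.5000
R = −Δy/(cos θ' − cos θ) = -0.6667
v = R·ω = -0.6667·1.5000 = -1.0000

v = -1.0000, ω = 1.5000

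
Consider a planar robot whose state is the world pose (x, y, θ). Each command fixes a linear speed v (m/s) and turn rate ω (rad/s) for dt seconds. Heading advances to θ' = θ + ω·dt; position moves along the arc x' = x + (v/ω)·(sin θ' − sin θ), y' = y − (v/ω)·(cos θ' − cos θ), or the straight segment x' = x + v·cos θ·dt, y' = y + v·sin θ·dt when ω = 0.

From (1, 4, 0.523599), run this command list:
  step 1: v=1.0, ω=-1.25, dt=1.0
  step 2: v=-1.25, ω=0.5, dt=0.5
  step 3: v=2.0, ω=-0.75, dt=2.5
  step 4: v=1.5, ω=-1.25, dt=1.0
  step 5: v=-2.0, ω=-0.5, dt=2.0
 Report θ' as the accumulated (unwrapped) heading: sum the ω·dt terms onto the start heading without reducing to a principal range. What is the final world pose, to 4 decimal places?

(2.9043, -3.3608, -4.6014)

step 1: θ'=-0.7264 (R=-0.8000) → pose (1.9313, 3.9052, -0.7264)
step 2: θ'=-0.4764 (R=-2.5000) → pose (1.4173, 4.2579, -0.4764)
step 3: θ'=-2.3514 (R=-2.6667) → pose (2.0891, 0.0116, -2.3514)
step 4: θ'=-3.6014 (R=-1.2000) → pose (0.7040, -0.2193, -3.6014)
step 5: θ'=-4.6014 (R=4.0000) → pose (2.9043, -3.3608, -4.6014)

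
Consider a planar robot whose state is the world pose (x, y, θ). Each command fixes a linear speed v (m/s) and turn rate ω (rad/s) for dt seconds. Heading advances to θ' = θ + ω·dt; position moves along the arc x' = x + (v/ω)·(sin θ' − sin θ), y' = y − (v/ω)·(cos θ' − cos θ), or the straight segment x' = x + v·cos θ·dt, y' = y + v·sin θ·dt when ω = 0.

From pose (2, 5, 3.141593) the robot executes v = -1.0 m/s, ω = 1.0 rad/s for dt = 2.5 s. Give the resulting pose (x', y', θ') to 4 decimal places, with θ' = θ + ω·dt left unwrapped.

(2.5985, 6.8011, 5.6416)

θ' = 3.1416 + 1.0·2.5 = 5.6416
R = v/ω = -1.0/1.0 = -1.0000
x' = 2 + -1.0000·(sin 5.6416 − sin 3.1416) = 2.5985
y' = 5 − -1.0000·(cos 5.6416 − cos 3.1416) = 6.8011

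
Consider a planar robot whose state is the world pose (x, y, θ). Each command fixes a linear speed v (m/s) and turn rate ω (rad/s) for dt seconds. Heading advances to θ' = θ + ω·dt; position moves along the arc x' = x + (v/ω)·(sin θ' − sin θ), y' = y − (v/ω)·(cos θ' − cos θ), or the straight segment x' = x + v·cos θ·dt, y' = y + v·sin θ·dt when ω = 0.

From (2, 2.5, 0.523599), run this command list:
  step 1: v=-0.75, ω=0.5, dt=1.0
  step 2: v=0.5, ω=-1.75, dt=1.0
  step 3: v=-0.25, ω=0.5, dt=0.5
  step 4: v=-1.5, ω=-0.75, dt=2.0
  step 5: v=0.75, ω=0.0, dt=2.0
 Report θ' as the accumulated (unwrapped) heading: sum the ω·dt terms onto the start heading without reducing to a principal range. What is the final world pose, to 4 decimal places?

step 1: θ'=1.0236 (R=-1.5000) → pose (1.4690, 1.9814, 1.0236)
step 2: θ'=-0.7264 (R=-0.2857) → pose (1.9028, 2.0463, -0.7264)
step 3: θ'=-0.4764 (R=-0.5000) → pose (1.8000, 2.1169, -0.4764)
step 4: θ'=-1.9764 (R=2.0000) → pose (0.8794, 4.6833, -1.9764)
step 5: θ'=-1.9764 (straight) → pose (0.2876, 3.3050, -1.9764)

(0.2876, 3.3050, -1.9764)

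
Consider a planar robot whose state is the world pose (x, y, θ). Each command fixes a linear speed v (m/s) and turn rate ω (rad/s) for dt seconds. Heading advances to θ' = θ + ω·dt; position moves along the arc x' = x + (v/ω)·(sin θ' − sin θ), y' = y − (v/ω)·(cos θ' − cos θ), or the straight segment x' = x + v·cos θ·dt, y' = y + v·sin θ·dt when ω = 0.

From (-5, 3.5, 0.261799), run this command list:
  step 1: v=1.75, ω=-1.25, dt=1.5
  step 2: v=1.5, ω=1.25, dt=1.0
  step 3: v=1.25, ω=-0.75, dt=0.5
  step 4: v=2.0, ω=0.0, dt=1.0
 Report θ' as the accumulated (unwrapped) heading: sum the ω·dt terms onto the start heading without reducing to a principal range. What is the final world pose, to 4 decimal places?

step 1: θ'=-1.6132 (R=-1.4000) → pose (-3.2389, 2.0884, -1.6132)
step 2: θ'=-0.3632 (R=1.2000) → pose (-2.4663, 0.9158, -0.3632)
step 3: θ'=-0.7382 (R=-1.6667) → pose (-1.9368, 0.5906, -0.7382)
step 4: θ'=-0.7382 (straight) → pose (-0.4575, -0.7553, -0.7382)

(-0.4575, -0.7553, -0.7382)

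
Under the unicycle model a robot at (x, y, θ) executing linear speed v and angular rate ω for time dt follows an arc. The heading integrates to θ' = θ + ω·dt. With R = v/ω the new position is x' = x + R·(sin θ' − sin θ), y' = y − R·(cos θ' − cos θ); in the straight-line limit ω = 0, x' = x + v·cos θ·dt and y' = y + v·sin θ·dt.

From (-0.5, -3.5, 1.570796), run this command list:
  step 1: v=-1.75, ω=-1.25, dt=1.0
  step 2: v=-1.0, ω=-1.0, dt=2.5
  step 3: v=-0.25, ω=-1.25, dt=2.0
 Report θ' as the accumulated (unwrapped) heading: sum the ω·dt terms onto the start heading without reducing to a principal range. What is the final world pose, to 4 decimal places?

(-2.2304, -3.4157, -4.6792)

step 1: θ'=0.3208 (R=1.4000) → pose (-1.4585, -4.8286, 0.3208)
step 2: θ'=-2.1792 (R=1.0000) → pose (-2.5944, -3.3080, -2.1792)
step 3: θ'=-4.6792 (R=0.2000) → pose (-2.2304, -3.4157, -4.6792)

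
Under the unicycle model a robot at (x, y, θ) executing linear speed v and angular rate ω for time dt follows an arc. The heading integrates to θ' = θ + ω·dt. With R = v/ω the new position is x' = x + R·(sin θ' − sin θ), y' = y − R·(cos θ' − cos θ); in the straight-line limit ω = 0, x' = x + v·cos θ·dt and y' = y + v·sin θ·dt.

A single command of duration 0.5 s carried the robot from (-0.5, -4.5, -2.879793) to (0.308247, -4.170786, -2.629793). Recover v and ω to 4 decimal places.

v = -1.7500, ω = 0.5000

Δθ = -2.629793 − -2.879793 = 0.250000
ω = Δθ/dt = 0.250000/0.5 = 0.5000
R = Δx/(sin θ' − sin θ) = -3.5000
v = R·ω = -3.5000·0.5000 = -1.7500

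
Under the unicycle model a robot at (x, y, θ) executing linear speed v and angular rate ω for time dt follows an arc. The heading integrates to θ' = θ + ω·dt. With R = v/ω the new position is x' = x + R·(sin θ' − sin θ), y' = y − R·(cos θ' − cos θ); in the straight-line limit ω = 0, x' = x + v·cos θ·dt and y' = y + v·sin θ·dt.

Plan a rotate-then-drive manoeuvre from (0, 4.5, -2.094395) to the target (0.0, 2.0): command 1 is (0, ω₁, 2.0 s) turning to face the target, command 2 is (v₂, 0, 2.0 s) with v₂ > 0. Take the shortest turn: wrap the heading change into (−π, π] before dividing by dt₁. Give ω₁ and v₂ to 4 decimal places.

heading to target = atan2(2−4.5, 0−0) = -1.5708
Δθ = wrap(-1.5708 − -2.0944) = 0.5236; ω₁ = Δθ/dt₁ = 0.2618
distance = √((0−0)² + (2−4.5)²) = 2.5000; v₂ = distance/dt₂ = 1.2500

ω₁ = 0.2618, v₂ = 1.2500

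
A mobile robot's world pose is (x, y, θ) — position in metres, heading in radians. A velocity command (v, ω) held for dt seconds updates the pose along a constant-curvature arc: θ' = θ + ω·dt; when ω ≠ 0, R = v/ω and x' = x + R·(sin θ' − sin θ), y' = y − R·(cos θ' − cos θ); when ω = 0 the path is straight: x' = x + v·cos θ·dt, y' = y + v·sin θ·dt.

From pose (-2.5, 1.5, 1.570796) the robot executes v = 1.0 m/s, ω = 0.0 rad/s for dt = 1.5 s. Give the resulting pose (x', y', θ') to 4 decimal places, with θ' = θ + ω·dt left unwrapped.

θ' = 1.5708 + 0.0·1.5 = 1.5708
ω = 0 → straight: x' = -2.5 + 1.0·cos(1.5708)·1.5 = -2.5000
y' = 1.5 + 1.0·sin(1.5708)·1.5 = 3.0000

(-2.5000, 3.0000, 1.5708)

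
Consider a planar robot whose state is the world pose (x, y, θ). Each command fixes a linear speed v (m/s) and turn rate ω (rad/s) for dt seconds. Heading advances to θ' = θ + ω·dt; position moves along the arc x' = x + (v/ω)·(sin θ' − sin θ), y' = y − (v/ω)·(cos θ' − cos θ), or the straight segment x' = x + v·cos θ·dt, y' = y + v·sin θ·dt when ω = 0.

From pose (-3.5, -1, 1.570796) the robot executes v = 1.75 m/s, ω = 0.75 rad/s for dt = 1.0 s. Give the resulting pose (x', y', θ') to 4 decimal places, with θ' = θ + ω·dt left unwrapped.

θ' = 1.5708 + 0.75·1.0 = 2.3208
R = v/ω = 1.75/0.75 = 2.3333
x' = -3.5 + 2.3333·(sin 2.3208 − sin 1.5708) = -4.1261
y' = -1 − 2.3333·(cos 2.3208 − cos 1.5708) = 0.5905

(-4.1261, 0.5905, 2.3208)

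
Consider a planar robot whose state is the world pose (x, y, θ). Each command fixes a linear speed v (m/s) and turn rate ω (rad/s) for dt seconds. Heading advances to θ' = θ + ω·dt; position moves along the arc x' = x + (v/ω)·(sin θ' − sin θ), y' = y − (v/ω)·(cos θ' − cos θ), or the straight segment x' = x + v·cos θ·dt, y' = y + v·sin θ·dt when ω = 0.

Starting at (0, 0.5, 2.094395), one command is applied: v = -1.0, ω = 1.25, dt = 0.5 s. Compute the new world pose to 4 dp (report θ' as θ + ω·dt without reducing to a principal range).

θ' = 2.0944 + 1.25·0.5 = 2.7194
R = v/ω = -1.0/1.25 = -0.8000
x' = 0 + -0.8000·(sin 2.7194 − sin 2.0944) = 0.3650
y' = 0.5 − -0.8000·(cos 2.7194 − cos 2.0944) = 0.1702

(0.3650, 0.1702, 2.7194)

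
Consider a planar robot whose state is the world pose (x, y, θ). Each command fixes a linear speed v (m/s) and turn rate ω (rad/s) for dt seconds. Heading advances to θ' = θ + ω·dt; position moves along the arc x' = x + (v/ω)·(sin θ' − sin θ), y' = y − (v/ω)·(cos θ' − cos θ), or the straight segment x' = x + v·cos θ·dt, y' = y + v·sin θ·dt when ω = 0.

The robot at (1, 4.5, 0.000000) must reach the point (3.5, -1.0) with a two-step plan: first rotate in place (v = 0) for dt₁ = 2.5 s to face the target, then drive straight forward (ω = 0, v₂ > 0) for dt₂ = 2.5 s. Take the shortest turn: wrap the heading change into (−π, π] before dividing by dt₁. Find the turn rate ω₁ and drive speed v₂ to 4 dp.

ω₁ = -0.4577, v₂ = 2.4166

heading to target = atan2(-1−4.5, 3.5−1) = -1.1442
Δθ = wrap(-1.1442 − 0.0000) = -1.1442; ω₁ = Δθ/dt₁ = -0.4577
distance = √((3.5−1)² + (-1−4.5)²) = 6.0415; v₂ = distance/dt₂ = 2.4166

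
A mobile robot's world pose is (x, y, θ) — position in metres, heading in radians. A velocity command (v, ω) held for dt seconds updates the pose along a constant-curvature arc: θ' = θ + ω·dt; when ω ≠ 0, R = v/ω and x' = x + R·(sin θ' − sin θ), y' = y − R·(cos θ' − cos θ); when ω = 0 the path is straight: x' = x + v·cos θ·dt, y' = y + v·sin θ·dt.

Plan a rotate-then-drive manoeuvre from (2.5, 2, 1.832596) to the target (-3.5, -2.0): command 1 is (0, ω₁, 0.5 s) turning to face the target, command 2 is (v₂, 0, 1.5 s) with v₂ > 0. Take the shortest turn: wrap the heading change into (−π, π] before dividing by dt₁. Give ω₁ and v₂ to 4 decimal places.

heading to target = atan2(-2−2, -3.5−2.5) = -2.5536
Δθ = wrap(-2.5536 − 1.8326) = 1.8970; ω₁ = Δθ/dt₁ = 3.7940
distance = √((-3.5−2.5)² + (-2−2)²) = 7.2111; v₂ = distance/dt₂ = 4.8074

ω₁ = 3.7940, v₂ = 4.8074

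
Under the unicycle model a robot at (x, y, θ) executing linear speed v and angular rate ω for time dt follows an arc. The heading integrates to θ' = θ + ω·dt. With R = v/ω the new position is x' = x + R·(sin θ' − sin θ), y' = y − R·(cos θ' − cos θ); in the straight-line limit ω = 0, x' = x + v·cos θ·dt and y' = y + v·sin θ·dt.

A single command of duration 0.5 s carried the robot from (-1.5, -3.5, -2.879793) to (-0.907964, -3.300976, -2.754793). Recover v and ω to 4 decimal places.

Δθ = -2.754793 − -2.879793 = 0.125000
ω = Δθ/dt = 0.125000/0.5 = 0.2500
R = Δx/(sin θ' − sin θ) = -5.0000
v = R·ω = -5.0000·0.2500 = -1.2500

v = -1.2500, ω = 0.2500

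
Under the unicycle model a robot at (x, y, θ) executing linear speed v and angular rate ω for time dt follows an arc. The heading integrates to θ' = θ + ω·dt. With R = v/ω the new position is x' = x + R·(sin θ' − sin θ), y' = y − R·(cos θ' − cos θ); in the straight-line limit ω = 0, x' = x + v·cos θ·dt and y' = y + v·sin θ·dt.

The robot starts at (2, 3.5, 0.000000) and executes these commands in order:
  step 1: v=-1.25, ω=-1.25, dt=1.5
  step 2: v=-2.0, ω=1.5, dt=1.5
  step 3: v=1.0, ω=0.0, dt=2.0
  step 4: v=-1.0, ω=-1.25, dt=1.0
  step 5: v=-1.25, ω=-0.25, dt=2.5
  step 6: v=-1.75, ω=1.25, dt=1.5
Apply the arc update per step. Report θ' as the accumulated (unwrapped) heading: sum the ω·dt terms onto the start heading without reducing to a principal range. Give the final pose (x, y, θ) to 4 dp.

step 1: θ'=-1.8750 (R=1.0000) → pose (1.0459, 4.7995, -1.8750)
step 2: θ'=0.3750 (R=-1.3333) → pose (-0.7146, 6.4396, 0.3750)
step 3: θ'=0.3750 (straight) → pose (1.1465, 7.1721, 0.3750)
step 4: θ'=-0.8750 (R=0.8000) → pose (0.2394, 7.4037, -0.8750)
step 5: θ'=-1.5000 (R=5.0000) → pose (-0.9104, 10.2550, -1.5000)
step 6: θ'=0.3750 (R=-1.4000) → pose (-2.8196, 11.4587, 0.3750)

(-2.8196, 11.4587, 0.3750)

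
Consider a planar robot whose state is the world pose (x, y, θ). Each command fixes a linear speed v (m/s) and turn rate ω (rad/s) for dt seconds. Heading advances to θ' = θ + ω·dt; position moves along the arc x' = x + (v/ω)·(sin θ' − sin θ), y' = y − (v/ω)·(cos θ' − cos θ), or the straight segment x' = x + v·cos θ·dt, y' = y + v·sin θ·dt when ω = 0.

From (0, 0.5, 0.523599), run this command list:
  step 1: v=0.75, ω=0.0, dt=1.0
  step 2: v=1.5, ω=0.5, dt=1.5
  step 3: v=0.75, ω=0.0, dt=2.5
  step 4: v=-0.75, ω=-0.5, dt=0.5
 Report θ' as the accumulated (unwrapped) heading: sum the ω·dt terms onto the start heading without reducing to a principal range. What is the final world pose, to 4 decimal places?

(2.4138, 4.0462, 1.0236)

step 1: θ'=0.5236 (straight) → pose (0.6495, 0.8750, 0.5236)
step 2: θ'=1.2736 (R=3.0000) → pose (2.0180, 2.5946, 1.2736)
step 3: θ'=1.2736 (straight) → pose (2.5671, 4.3874, 1.2736)
step 4: θ'=1.0236 (R=1.5000) → pose (2.4138, 4.0462, 1.0236)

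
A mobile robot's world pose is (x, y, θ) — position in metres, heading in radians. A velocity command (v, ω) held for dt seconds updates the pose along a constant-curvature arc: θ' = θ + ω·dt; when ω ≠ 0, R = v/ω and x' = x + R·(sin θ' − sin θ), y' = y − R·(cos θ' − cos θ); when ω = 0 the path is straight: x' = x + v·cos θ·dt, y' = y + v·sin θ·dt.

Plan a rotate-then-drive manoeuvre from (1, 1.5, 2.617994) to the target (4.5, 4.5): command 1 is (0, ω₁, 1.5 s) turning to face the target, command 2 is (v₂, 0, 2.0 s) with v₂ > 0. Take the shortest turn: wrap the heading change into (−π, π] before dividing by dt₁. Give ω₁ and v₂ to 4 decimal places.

ω₁ = -1.2729, v₂ = 2.3049

heading to target = atan2(4.5−1.5, 4.5−1) = 0.7086
Δθ = wrap(0.7086 − 2.6180) = -1.9094; ω₁ = Δθ/dt₁ = -1.2729
distance = √((4.5−1)² + (4.5−1.5)²) = 4.6098; v₂ = distance/dt₂ = 2.3049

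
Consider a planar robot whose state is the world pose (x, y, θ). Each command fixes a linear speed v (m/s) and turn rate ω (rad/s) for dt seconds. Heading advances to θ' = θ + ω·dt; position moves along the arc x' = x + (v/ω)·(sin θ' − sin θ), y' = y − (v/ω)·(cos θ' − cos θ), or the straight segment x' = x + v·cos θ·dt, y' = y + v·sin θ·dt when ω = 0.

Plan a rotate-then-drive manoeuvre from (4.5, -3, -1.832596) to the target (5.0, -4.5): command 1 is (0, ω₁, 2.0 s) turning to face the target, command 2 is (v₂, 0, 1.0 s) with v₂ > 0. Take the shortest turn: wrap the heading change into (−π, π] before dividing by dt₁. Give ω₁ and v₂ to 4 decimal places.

ω₁ = 0.2918, v₂ = 1.5811

heading to target = atan2(-4.5−-3, 5−4.5) = -1.2490
Δθ = wrap(-1.2490 − -1.8326) = 0.5836; ω₁ = Δθ/dt₁ = 0.2918
distance = √((5−4.5)² + (-4.5−-3)²) = 1.5811; v₂ = distance/dt₂ = 1.5811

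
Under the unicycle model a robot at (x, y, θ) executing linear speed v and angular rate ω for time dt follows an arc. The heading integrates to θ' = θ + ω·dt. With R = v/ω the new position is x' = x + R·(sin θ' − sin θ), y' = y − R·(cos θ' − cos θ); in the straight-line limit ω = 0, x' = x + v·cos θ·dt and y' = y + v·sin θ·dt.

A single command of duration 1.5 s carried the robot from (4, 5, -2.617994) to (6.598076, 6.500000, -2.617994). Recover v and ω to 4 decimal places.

Δθ = -2.617994 − -2.617994 = 0.000000
ω = Δθ/dt = 0.000000/1.5 = 0.0000
ω = 0 → v = (Δx·cos θ + Δy·sin θ)/dt = -2.0000

v = -2.0000, ω = 0.0000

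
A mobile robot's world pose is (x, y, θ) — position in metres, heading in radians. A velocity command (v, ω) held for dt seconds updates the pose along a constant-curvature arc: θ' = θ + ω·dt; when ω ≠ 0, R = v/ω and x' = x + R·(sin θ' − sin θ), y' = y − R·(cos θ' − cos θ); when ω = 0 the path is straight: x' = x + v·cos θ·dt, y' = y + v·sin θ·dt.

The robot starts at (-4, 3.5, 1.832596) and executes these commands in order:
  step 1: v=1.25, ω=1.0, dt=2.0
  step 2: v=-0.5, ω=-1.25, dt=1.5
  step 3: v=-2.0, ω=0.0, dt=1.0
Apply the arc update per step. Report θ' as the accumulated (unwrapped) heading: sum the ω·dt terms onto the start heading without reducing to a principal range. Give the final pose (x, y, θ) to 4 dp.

(-4.6242, 2.1301, 1.9576)

step 1: θ'=3.8326 (R=1.2500) → pose (-6.0040, 4.1397, 3.8326)
step 2: θ'=1.9576 (R=0.4000) → pose (-5.3787, 3.9824, 1.9576)
step 3: θ'=1.9576 (straight) → pose (-4.6242, 2.1301, 1.9576)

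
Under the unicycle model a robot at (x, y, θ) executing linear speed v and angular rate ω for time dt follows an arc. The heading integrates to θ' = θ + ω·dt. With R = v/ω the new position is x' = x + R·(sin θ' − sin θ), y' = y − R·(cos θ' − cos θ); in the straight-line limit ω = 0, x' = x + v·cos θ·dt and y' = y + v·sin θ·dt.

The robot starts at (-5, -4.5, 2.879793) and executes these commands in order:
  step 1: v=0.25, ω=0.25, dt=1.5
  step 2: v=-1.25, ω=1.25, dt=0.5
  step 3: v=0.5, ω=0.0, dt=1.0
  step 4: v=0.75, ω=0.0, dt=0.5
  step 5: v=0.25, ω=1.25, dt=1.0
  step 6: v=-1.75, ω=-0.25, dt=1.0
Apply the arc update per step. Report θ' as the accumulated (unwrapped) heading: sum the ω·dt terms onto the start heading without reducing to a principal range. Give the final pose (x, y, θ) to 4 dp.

step 1: θ'=3.2548 (R=1.0000) → pose (-5.3718, -4.4723, 3.2548)
step 2: θ'=3.8798 (R=-1.0000) → pose (-4.8118, -4.2184, 3.8798)
step 3: θ'=3.8798 (straight) → pose (-5.1816, -4.5549, 3.8798)
step 4: θ'=3.8798 (straight) → pose (-5.4590, -4.8072, 3.8798)
step 5: θ'=5.1298 (R=0.2000) → pose (-5.5072, -5.0363, 5.1298)
step 6: θ'=4.8798 (R=7.0000) → pose (-6.0104, -3.3649, 4.8798)

(-6.0104, -3.3649, 4.8798)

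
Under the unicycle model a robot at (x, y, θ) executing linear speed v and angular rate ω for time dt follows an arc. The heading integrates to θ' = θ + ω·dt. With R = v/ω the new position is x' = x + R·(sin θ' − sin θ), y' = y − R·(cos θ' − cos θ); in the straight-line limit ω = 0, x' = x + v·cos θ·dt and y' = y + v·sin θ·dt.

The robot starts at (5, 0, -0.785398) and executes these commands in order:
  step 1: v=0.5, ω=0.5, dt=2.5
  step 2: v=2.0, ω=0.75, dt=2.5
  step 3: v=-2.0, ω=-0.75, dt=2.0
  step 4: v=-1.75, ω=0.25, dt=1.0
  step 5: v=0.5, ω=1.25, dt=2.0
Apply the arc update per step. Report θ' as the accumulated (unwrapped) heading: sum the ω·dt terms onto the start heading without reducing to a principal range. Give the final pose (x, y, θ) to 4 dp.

step 1: θ'=0.4646 (R=1.0000) → pose (6.1552, -0.1869, 0.4646)
step 2: θ'=2.3396 (R=2.6667) → pose (6.8770, 4.0512, 2.3396)
step 3: θ'=0.8396 (R=2.6667) → pose (6.9453, 0.4164, 0.8396)
step 4: θ'=1.0896 (R=-7.0000) → pose (5.9509, -1.0180, 1.0896)
step 5: θ'=3.5896 (R=0.4000) → pose (5.4230, -0.4724, 3.5896)

(5.4230, -0.4724, 3.5896)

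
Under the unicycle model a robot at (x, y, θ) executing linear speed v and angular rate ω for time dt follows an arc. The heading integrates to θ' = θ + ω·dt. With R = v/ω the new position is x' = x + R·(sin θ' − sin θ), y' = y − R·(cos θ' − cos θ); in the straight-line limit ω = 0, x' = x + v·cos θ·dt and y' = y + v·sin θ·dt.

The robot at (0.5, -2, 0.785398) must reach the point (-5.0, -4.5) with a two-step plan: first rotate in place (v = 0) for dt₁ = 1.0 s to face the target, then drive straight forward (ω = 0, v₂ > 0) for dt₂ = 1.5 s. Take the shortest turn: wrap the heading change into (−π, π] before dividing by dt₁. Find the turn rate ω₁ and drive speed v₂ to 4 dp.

ω₁ = 2.7828, v₂ = 4.0277

heading to target = atan2(-4.5−-2, -5−0.5) = -2.7150
Δθ = wrap(-2.7150 − 0.7854) = 2.7828; ω₁ = Δθ/dt₁ = 2.7828
distance = √((-5−0.5)² + (-4.5−-2)²) = 6.0415; v₂ = distance/dt₂ = 4.0277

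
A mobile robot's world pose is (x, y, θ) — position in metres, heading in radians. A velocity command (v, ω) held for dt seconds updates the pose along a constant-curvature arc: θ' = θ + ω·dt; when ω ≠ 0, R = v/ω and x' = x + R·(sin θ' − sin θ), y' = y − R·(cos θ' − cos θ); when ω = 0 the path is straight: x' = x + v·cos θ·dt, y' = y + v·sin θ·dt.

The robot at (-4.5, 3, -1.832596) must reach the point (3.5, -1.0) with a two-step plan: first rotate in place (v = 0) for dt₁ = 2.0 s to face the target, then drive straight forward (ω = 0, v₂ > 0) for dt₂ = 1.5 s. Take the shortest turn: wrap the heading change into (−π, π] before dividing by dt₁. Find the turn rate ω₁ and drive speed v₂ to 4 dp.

heading to target = atan2(-1−3, 3.5−-4.5) = -0.4636
Δθ = wrap(-0.4636 − -1.8326) = 1.3689; ω₁ = Δθ/dt₁ = 0.6845
distance = √((3.5−-4.5)² + (-1−3)²) = 8.9443; v₂ = distance/dt₂ = 5.9628

ω₁ = 0.6845, v₂ = 5.9628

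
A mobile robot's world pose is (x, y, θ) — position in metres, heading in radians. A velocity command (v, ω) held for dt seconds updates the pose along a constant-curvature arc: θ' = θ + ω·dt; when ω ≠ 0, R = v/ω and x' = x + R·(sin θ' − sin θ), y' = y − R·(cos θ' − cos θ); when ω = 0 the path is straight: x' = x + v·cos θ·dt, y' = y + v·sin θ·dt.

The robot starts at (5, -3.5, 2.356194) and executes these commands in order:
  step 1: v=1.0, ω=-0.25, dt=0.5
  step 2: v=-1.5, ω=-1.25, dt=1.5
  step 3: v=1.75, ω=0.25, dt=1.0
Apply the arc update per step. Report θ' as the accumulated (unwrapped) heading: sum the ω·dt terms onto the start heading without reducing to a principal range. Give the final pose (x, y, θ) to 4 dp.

(5.6874, -4.1782, 0.6062)

step 1: θ'=2.2312 (R=-4.0000) → pose (4.6694, -3.1253, 2.2312)
step 2: θ'=0.3562 (R=1.2000) → pose (4.1402, -4.9861, 0.3562)
step 3: θ'=0.6062 (R=7.0000) → pose (5.6874, -4.1782, 0.6062)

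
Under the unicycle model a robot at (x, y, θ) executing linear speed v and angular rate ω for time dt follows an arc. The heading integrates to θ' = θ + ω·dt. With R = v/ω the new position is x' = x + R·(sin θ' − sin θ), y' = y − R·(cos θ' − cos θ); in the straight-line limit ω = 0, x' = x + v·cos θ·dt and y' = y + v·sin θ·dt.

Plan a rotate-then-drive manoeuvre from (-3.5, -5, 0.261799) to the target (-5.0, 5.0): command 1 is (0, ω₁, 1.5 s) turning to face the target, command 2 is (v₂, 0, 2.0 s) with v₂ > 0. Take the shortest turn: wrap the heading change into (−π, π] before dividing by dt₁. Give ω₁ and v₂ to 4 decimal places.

ω₁ = 0.9719, v₂ = 5.0559

heading to target = atan2(5−-5, -5−-3.5) = 1.7197
Δθ = wrap(1.7197 − 0.2618) = 1.4579; ω₁ = Δθ/dt₁ = 0.9719
distance = √((-5−-3.5)² + (5−-5)²) = 10.1119; v₂ = distance/dt₂ = 5.0559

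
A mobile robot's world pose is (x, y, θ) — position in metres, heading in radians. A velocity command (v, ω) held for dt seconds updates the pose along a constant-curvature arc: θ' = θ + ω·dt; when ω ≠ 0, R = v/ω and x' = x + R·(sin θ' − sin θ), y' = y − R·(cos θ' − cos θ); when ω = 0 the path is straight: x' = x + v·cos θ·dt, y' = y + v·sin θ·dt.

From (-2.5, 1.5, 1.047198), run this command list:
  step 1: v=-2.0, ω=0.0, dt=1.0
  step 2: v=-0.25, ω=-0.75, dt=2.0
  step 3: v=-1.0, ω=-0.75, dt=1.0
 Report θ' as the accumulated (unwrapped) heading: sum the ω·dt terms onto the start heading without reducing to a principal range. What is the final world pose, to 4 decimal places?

(-4.5953, 0.3542, -1.2028)

step 1: θ'=1.0472 (straight) → pose (-3.5000, -0.2321, 1.0472)
step 2: θ'=-0.4528 (R=0.3333) → pose (-3.9345, -0.3651, -0.4528)
step 3: θ'=-1.2028 (R=1.3333) → pose (-4.5953, 0.3542, -1.2028)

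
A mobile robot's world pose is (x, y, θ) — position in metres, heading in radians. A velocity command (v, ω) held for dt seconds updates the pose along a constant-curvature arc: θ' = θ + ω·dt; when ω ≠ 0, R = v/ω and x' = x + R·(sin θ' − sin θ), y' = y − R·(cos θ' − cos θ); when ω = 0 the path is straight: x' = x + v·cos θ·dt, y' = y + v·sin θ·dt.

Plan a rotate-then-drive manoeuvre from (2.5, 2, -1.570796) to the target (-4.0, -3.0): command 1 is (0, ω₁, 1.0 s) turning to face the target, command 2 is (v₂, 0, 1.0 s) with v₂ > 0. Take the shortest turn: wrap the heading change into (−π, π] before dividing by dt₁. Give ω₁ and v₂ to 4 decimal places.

heading to target = atan2(-3−2, -4−2.5) = -2.4859
Δθ = wrap(-2.4859 − -1.5708) = -0.9151; ω₁ = Δθ/dt₁ = -0.9151
distance = √((-4−2.5)² + (-3−2)²) = 8.2006; v₂ = distance/dt₂ = 8.2006

ω₁ = -0.9151, v₂ = 8.2006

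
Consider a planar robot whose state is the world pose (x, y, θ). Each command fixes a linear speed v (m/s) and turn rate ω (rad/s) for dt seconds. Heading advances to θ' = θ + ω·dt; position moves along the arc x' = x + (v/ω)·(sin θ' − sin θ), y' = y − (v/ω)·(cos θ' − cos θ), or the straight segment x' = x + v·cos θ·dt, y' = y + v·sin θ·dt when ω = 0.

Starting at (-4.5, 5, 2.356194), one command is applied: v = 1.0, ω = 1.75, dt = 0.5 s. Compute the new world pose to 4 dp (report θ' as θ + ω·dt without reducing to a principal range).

(-4.9552, 5.1651, 3.2312)

θ' = 2.3562 + 1.75·0.5 = 3.2312
R = v/ω = 1.0/1.75 = 0.5714
x' = -4.5 + 0.5714·(sin 3.2312 − sin 2.3562) = -4.9552
y' = 5 − 0.5714·(cos 3.2312 − cos 2.3562) = 5.1651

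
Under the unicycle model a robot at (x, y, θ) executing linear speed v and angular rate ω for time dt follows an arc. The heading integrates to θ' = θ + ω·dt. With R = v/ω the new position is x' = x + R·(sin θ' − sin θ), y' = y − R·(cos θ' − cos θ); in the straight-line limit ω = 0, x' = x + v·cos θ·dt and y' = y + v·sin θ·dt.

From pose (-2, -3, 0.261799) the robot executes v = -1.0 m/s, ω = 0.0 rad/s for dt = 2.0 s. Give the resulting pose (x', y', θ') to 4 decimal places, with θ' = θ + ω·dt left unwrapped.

(-3.9319, -3.5176, 0.2618)

θ' = 0.2618 + 0.0·2.0 = 0.2618
ω = 0 → straight: x' = -2 + -1.0·cos(0.2618)·2.0 = -3.9319
y' = -3 + -1.0·sin(0.2618)·2.0 = -3.5176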